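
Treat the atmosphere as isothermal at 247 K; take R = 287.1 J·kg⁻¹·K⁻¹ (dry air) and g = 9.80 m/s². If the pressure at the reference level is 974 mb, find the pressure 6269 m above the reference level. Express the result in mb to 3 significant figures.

Scale height: H = RT/g = 287.1 × 247 / 9.80 = 7236.1 m.
Barometric formula: P = P₀ exp(−z/H).
z/H = 6269.0/7236.1 = 0.86635; exp(−0.86635) = 0.42048.
P = 974 × 0.42048 = 409.55 mb.

P ≈ 410 mb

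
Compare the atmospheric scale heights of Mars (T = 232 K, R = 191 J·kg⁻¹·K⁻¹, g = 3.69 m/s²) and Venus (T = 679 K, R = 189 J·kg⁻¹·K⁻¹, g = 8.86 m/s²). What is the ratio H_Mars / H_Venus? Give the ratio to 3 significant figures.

H = RT/g for each body.
H_Mars = 191 × 232 / 3.69 = 12009 m.
H_Venus = 189 × 679 / 8.86 = 14484 m.
H_Mars/H_Venus = 12009/14484 = 0.82912.

H_Mars/H_Venus ≈ 0.829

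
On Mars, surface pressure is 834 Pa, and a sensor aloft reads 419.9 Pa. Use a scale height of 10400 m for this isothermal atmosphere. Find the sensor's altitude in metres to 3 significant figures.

z ≈ 7140 m

Invert the barometric formula: z = H ln(P₀/P).
P₀/P = 834/419.9 = 1.9862; ln(1.9862) = 0.68622.
z = 10400 × 0.68622 = 7136.7 m.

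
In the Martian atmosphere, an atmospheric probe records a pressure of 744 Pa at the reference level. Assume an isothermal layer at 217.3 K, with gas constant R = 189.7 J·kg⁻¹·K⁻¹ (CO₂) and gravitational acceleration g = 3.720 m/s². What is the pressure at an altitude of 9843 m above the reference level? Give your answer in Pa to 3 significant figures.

Scale height: H = RT/g = 189.7 × 217.3 / 3.720 = 11081 m.
Barometric formula: P = P₀ exp(−z/H).
z/H = 9843.0/11081 = 0.88828; exp(−0.88828) = 0.41136.
P = 744 × 0.41136 = 306.05 Pa.

P ≈ 306 Pa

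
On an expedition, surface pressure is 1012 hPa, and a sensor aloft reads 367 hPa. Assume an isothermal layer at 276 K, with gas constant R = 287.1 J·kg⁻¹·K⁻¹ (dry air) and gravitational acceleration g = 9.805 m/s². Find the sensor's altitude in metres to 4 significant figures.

Scale height: H = RT/g = 287.1 × 276 / 9.805 = 8081.6 m.
Invert the barometric formula: z = H ln(P₀/P).
P₀/P = 1012/367 = 2.7575; ln(2.7575) = 1.0143.
z = 8081.6 × 1.0143 = 8197.2 m.

z ≈ 8197 m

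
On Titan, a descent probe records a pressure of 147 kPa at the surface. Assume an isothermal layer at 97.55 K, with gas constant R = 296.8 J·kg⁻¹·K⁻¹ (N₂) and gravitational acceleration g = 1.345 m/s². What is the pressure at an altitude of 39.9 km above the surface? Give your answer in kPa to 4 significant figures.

P ≈ 23.03 kPa

Scale height: H = RT/g = 296.8 × 97.55 / 1.345 = 21526 m.
Barometric formula: P = P₀ exp(−z/H).
z/H = 39900/21526 = 1.8536; exp(−1.8536) = 0.15667.
P = 147 × 0.15667 = 23.030 kPa.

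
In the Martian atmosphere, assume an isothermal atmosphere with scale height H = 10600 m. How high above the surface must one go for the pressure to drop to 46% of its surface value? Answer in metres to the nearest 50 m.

Set P/P₀ = exp(−z/H) = 0.46, so z = −H ln(0.46).
−ln(0.46) = 0.77653; z = 10600 × 0.77653 = 8231.2 m.

z ≈ 8250 m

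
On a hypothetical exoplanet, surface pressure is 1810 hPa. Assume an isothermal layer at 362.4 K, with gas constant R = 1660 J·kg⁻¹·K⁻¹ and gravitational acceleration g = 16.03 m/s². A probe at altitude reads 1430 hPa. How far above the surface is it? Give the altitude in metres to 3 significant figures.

z ≈ 8840 m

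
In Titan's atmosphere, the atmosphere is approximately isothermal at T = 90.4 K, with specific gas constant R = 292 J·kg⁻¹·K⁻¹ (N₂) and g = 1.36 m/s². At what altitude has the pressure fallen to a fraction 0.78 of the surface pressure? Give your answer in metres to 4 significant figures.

z ≈ 4822 m

Scale height: H = RT/g = 292 × 90.4 / 1.36 = 19409 m.
Set P/P₀ = exp(−z/H) = 0.78, so z = −H ln(0.78).
−ln(0.78) = 0.24846; z = 19409 × 0.24846 = 4822.4 m.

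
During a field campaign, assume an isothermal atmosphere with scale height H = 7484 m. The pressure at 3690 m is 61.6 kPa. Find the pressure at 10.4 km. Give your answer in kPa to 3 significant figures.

P ≈ 25.1 kPa

Between two levels, P₂ = P₁ exp(−Δz/H) with Δz = z₂ − z₁.
Δz = 10400 − 3690.0 = 6710.0 m; Δz/H = 6710.0/7484.0 = 0.89658.
P₂ = 61.6 × exp(−0.89658) = 61.6 × 0.40796 = 25.130 kPa.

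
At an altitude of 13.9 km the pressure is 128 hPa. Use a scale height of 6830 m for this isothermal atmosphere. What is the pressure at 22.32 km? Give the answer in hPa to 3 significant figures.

P ≈ 37.3 hPa

Between two levels, P₂ = P₁ exp(−Δz/H) with Δz = z₂ − z₁.
Δz = 22320 − 13900 = 8420.0 m; Δz/H = 8420.0/6830.0 = 1.2328.
P₂ = 128 × exp(−1.2328) = 128 × 0.29148 = 37.309 hPa.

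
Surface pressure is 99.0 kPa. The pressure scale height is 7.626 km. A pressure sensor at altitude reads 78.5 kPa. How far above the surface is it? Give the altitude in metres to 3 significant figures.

Invert the barometric formula: z = H ln(P₀/P).
P₀/P = 99.0/78.5 = 1.2611; ln(1.2611) = 0.23198.
z = 7626.0 × 0.23198 = 1769.1 m.

z ≈ 1770 m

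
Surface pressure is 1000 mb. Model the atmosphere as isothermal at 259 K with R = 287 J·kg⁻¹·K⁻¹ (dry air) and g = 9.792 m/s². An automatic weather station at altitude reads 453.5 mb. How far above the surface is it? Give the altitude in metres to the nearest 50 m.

z ≈ 6000 m

Scale height: H = RT/g = 287 × 259 / 9.792 = 7591.2 m.
Invert the barometric formula: z = H ln(P₀/P).
P₀/P = 1000/453.5 = 2.2051; ln(2.2051) = 0.79077.
z = 7591.2 × 0.79077 = 6002.9 m.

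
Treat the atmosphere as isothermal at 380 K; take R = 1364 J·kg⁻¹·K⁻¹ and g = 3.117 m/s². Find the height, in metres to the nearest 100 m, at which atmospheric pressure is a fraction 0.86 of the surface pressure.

z ≈ 25100 m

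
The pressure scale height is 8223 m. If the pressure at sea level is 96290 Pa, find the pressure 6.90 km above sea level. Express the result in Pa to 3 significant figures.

Barometric formula: P = P₀ exp(−z/H).
z/H = 6900.0/8223.0 = 0.83911; exp(−0.83911) = 0.43209.
P = 96290 × 0.43209 = 41606 Pa.

P ≈ 41600 Pa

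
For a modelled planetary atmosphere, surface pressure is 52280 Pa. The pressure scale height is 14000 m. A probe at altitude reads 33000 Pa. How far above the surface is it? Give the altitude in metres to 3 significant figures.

z ≈ 6440 m

Invert the barometric formula: z = H ln(P₀/P).
P₀/P = 52280/33000 = 1.5842; ln(1.5842) = 0.46008.
z = 14000 × 0.46008 = 6441.1 m.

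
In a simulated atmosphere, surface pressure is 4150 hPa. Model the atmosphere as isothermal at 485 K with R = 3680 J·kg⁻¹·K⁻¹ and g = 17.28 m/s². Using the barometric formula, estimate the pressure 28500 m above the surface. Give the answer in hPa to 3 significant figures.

Scale height: H = RT/g = 3680 × 485 / 17.28 = 103290 m.
Barometric formula: P = P₀ exp(−z/H).
z/H = 28500/103290 = 0.27592; exp(−0.27592) = 0.75887.
P = 4150 × 0.75887 = 3149.3 hPa.

P ≈ 3150 hPa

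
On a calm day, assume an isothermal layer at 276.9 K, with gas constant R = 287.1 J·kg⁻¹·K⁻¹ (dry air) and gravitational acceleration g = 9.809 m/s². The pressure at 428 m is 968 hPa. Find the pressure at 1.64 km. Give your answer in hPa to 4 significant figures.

Scale height: H = RT/g = 287.1 × 276.9 / 9.809 = 8104.6 m.
Between two levels, P₂ = P₁ exp(−Δz/H) with Δz = z₂ − z₁.
Δz = 1640.0 − 428.00 = 1212.0 m; Δz/H = 1212.0/8104.6 = 0.14954.
P₂ = 968 × exp(−0.14954) = 968 × 0.86110 = 833.54 hPa.

P ≈ 833.5 hPa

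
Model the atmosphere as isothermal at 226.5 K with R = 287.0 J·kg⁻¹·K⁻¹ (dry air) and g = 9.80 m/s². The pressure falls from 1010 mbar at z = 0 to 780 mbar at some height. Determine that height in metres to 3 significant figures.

Scale height: H = RT/g = 287.0 × 226.5 / 9.80 = 6633.2 m.
Invert the barometric formula: z = H ln(P₀/P).
P₀/P = 1010/780 = 1.2949; ln(1.2949) = 0.25843.
z = 6633.2 × 0.25843 = 1714.2 m.

z ≈ 1710 m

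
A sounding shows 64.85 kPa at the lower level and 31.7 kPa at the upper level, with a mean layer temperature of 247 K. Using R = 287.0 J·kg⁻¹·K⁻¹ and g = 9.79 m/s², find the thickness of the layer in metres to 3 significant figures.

Hypsometric equation: Δz = (R T̄/g) ln(P₁/P₂).
R T̄/g = 287.0 × 247 / 9.79 = 7241.0 m.
ln(64.85/31.7) = ln(2.0457) = 0.71574.
Δz = 7241.0 × 0.71574 = 5182.7 m.

Δz ≈ 5180 m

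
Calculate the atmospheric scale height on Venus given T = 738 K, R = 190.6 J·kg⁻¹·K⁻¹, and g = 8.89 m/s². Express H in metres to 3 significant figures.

H ≈ 15800 m

The scale height of an isothermal atmosphere is H = RT/g.
H = 190.6 × 738 / 8.89 = 140660/8.89 = 15822 m.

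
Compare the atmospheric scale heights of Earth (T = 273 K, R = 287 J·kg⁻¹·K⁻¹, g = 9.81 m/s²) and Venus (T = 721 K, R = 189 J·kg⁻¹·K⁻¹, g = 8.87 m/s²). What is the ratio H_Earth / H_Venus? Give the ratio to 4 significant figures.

H = RT/g for each body.
H_Earth = 287 × 273 / 9.81 = 7986.9 m.
H_Venus = 189 × 721 / 8.87 = 15363 m.
H_Earth/H_Venus = 7986.9/15363 = 0.51988.

H_Earth/H_Venus ≈ 0.5199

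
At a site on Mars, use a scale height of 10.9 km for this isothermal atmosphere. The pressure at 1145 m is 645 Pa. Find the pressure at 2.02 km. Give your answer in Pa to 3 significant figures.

P ≈ 595 Pa

Between two levels, P₂ = P₁ exp(−Δz/H) with Δz = z₂ − z₁.
Δz = 2020.0 − 1145.0 = 875.00 m; Δz/H = 875.00/10900 = 0.080275.
P₂ = 645 × exp(−0.080275) = 645 × 0.92286 = 595.24 Pa.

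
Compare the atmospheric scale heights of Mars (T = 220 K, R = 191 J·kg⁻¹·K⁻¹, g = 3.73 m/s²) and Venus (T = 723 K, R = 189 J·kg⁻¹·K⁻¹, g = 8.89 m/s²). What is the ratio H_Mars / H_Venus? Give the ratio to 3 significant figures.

H_Mars/H_Venus ≈ 0.733

H = RT/g for each body.
H_Mars = 191 × 220 / 3.73 = 11265 m.
H_Venus = 189 × 723 / 8.89 = 15371 m.
H_Mars/H_Venus = 11265/15371 = 0.73287.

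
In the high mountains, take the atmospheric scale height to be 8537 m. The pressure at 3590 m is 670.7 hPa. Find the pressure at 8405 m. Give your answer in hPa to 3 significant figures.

P ≈ 382 hPa

Between two levels, P₂ = P₁ exp(−Δz/H) with Δz = z₂ − z₁.
Δz = 8405.0 − 3590.0 = 4815.0 m; Δz/H = 4815.0/8537.0 = 0.56402.
P₂ = 670.7 × exp(−0.56402) = 670.7 × 0.56892 = 381.57 hPa.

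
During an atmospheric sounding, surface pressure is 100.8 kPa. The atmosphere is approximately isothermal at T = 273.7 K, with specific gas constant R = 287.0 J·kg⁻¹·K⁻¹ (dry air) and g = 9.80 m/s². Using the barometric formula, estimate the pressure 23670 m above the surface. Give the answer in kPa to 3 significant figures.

Scale height: H = RT/g = 287.0 × 273.7 / 9.80 = 8015.5 m.
Barometric formula: P = P₀ exp(−z/H).
z/H = 23670/8015.5 = 2.9530; exp(−2.9530) = 0.052183.
P = 100.8 × 0.052183 = 5.2600 kPa.

P ≈ 5.26 kPa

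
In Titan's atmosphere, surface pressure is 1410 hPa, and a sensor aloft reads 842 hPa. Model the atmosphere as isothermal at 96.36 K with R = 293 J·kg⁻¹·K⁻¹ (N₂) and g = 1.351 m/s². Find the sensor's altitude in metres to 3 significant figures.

z ≈ 10800 m

Scale height: H = RT/g = 293 × 96.36 / 1.351 = 20898 m.
Invert the barometric formula: z = H ln(P₀/P).
P₀/P = 1410/842 = 1.6746; ln(1.6746) = 0.51557.
z = 20898 × 0.51557 = 10774 m.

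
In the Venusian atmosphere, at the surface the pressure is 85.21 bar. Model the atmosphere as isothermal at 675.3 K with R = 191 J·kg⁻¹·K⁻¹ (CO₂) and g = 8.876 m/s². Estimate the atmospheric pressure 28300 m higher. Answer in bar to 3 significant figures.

P ≈ 12.2 bar

Scale height: H = RT/g = 191 × 675.3 / 8.876 = 14532 m.
Barometric formula: P = P₀ exp(−z/H).
z/H = 28300/14532 = 1.9474; exp(−1.9474) = 0.14264.
P = 85.21 × 0.14264 = 12.154 bar.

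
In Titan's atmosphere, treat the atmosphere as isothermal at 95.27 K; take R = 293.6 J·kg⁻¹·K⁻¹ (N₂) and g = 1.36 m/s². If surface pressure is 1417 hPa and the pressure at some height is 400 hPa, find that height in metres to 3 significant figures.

Scale height: H = RT/g = 293.6 × 95.27 / 1.36 = 20567 m.
Invert the barometric formula: z = H ln(P₀/P).
P₀/P = 1417/400 = 3.5425; ln(3.5425) = 1.2648.
z = 20567 × 1.2648 = 26013 m.

z ≈ 26000 m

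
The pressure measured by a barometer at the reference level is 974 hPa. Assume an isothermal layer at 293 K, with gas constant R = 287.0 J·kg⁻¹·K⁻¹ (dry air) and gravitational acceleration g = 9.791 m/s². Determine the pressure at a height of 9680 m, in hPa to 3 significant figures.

P ≈ 316 hPa

Scale height: H = RT/g = 287.0 × 293 / 9.791 = 8588.6 m.
Barometric formula: P = P₀ exp(−z/H).
z/H = 9680.0/8588.6 = 1.1271; exp(−1.1271) = 0.32397.
P = 974 × 0.32397 = 315.55 hPa.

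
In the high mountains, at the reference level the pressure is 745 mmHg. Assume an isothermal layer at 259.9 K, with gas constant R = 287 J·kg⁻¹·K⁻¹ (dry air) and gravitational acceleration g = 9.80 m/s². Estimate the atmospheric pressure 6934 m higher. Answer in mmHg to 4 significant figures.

P ≈ 299.6 mmHg

Scale height: H = RT/g = 287 × 259.9 / 9.80 = 7611.4 m.
Barometric formula: P = P₀ exp(−z/H).
z/H = 6934.0/7611.4 = 0.91100; exp(−0.91100) = 0.40212.
P = 745 × 0.40212 = 299.58 mmHg.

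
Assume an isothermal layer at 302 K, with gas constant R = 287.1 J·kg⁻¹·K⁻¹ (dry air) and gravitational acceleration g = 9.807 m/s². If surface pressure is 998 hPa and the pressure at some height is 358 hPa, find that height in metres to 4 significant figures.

Scale height: H = RT/g = 287.1 × 302 / 9.807 = 8841.1 m.
Invert the barometric formula: z = H ln(P₀/P).
P₀/P = 998/358 = 2.7877; ln(2.7877) = 1.0252.
z = 8841.1 × 1.0252 = 9063.9 m.

z ≈ 9064 m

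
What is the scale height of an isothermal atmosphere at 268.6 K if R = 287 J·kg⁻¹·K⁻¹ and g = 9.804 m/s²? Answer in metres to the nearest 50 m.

The scale height of an isothermal atmosphere is H = RT/g.
H = 287 × 268.6 / 9.804 = 77088/9.804 = 7862.9 m.

H ≈ 7850 m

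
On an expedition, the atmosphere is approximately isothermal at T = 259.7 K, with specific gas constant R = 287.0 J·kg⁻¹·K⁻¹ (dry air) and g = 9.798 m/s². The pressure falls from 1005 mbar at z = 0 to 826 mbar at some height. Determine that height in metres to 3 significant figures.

z ≈ 1490 m

Scale height: H = RT/g = 287.0 × 259.7 / 9.798 = 7607.1 m.
Invert the barometric formula: z = H ln(P₀/P).
P₀/P = 1005/826 = 1.2167; ln(1.2167) = 0.19614.
z = 7607.1 × 0.19614 = 1492.1 m.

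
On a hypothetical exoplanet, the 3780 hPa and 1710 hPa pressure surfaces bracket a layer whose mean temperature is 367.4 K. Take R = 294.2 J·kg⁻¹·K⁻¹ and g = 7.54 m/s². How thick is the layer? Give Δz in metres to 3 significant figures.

Hypsometric equation: Δz = (R T̄/g) ln(P₁/P₂).
R T̄/g = 294.2 × 367.4 / 7.54 = 14335 m.
ln(3780/1710) = ln(2.2105) = 0.79322.
Δz = 14335 × 0.79322 = 11371 m.

Δz ≈ 11400 m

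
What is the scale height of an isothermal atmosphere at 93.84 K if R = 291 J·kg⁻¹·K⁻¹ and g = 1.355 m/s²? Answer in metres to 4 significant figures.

H ≈ 20150 m

The scale height of an isothermal atmosphere is H = RT/g.
H = 291 × 93.84 / 1.355 = 27307/1.355 = 20153 m.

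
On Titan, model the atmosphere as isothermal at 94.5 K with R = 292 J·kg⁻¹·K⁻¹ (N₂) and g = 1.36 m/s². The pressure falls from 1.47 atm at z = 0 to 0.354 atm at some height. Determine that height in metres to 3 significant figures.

z ≈ 28900 m

Scale height: H = RT/g = 292 × 94.5 / 1.36 = 20290 m.
Invert the barometric formula: z = H ln(P₀/P).
P₀/P = 1.47/0.354 = 4.1525; ln(4.1525) = 1.4237.
z = 20290 × 1.4237 = 28887 m.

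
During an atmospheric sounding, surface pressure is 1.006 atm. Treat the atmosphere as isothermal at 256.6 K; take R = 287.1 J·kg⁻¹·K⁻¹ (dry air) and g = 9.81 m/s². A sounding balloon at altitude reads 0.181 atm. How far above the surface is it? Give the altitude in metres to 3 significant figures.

z ≈ 12900 m

Scale height: H = RT/g = 287.1 × 256.6 / 9.81 = 7509.7 m.
Invert the barometric formula: z = H ln(P₀/P).
P₀/P = 1.006/0.181 = 5.5580; ln(5.5580) = 1.7152.
z = 7509.7 × 1.7152 = 12881 m.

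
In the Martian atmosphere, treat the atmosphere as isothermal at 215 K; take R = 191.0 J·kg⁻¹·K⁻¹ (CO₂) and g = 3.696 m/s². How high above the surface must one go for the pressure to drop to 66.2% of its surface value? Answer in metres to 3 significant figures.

Scale height: H = RT/g = 191.0 × 215 / 3.696 = 11111 m.
Set P/P₀ = exp(−z/H) = 0.662, so z = −H ln(0.662).
−ln(0.662) = 0.41249; z = 11111 × 0.41249 = 4583.2 m.

z ≈ 4580 m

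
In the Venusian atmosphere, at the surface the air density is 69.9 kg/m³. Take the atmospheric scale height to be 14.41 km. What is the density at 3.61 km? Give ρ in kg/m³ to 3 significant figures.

In an isothermal atmosphere, density decays like pressure: ρ = ρ₀ exp(−z/H).
z/H = 3610.0/14410 = 0.25052; exp(−0.25052) = 0.77840.
ρ = 69.9 × 0.77840 = 54.410 kg/m³.

ρ ≈ 54.4 kg/m³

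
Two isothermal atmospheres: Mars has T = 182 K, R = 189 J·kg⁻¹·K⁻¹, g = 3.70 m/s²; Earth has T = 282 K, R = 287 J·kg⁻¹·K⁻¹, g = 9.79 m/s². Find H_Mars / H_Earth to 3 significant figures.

H = RT/g for each body.
H_Mars = 189 × 182 / 3.70 = 9296.8 m.
H_Earth = 287 × 282 / 9.79 = 8267.0 m.
H_Mars/H_Earth = 9296.8/8267.0 = 1.1246.

H_Mars/H_Earth ≈ 1.12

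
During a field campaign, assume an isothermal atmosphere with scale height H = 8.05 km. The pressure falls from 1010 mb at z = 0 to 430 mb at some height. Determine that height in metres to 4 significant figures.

z ≈ 6874 m

Invert the barometric formula: z = H ln(P₀/P).
P₀/P = 1010/430 = 2.3488; ln(2.3488) = 0.85390.
z = 8050.0 × 0.85390 = 6873.9 m.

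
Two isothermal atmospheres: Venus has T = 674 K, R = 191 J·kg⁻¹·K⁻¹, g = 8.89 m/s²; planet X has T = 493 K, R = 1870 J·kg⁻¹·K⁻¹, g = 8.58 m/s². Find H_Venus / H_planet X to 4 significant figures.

H = RT/g for each body.
H_Venus = 191 × 674 / 8.89 = 14481 m.
H_planet X = 1870 × 493 / 8.58 = 107450 m.
H_Venus/H_planet X = 14481/107450 = 0.13477.

H_Venus/H_planet X ≈ 0.1348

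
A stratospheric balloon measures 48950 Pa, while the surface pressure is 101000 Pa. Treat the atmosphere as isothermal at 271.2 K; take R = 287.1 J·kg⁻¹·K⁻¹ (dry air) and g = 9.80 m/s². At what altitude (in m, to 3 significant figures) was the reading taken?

Scale height: H = RT/g = 287.1 × 271.2 / 9.80 = 7945.1 m.
Invert the barometric formula: z = H ln(P₀/P).
P₀/P = 101000/48950 = 2.0633; ln(2.0633) = 0.72431.
z = 7945.1 × 0.72431 = 5754.7 m.

z ≈ 5750 m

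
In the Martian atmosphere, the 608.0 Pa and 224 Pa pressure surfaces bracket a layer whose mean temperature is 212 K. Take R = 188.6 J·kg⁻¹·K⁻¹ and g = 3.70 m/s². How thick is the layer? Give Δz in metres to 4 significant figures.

Hypsometric equation: Δz = (R T̄/g) ln(P₁/P₂).
R T̄/g = 188.6 × 212 / 3.70 = 10806 m.
ln(608.0/224) = ln(2.7143) = 0.99853.
Δz = 10806 × 0.99853 = 10790 m.

Δz ≈ 10790 m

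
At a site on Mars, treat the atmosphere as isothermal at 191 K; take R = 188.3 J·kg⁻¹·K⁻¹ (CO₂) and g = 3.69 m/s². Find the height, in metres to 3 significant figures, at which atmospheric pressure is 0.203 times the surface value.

z ≈ 15500 m

Scale height: H = RT/g = 188.3 × 191 / 3.69 = 9746.7 m.
Set P/P₀ = exp(−z/H) = 0.203, so z = −H ln(0.203).
−ln(0.203) = 1.5945; z = 9746.7 × 1.5945 = 15541 m.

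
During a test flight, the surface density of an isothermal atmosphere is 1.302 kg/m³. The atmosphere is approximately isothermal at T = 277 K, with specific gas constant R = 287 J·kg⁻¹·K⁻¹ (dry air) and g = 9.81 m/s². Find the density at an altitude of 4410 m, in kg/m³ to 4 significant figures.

ρ ≈ 0.7556 kg/m³

Scale height: H = RT/g = 287 × 277 / 9.81 = 8103.9 m.
In an isothermal atmosphere, density decays like pressure: ρ = ρ₀ exp(−z/H).
z/H = 4410.0/8103.9 = 0.54418; exp(−0.54418) = 0.58032.
ρ = 1.302 × 0.58032 = 0.75558 kg/m³.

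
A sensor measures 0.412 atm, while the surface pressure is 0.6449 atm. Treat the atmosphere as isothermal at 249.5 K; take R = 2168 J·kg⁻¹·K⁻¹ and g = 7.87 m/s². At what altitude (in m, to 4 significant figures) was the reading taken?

z ≈ 30800 m

Scale height: H = RT/g = 2168 × 249.5 / 7.87 = 68731 m.
Invert the barometric formula: z = H ln(P₀/P).
P₀/P = 0.6449/0.412 = 1.5653; ln(1.5653) = 0.44808.
z = 68731 × 0.44808 = 30797 m.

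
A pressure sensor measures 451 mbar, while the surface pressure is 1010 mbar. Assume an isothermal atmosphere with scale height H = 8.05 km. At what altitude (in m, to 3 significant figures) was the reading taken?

z ≈ 6490 m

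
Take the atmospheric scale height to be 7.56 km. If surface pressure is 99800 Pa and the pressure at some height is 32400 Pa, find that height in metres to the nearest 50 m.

Invert the barometric formula: z = H ln(P₀/P).
P₀/P = 99800/32400 = 3.0802; ln(3.0802) = 1.1250.
z = 7560.0 × 1.1250 = 8505.0 m.

z ≈ 8500 m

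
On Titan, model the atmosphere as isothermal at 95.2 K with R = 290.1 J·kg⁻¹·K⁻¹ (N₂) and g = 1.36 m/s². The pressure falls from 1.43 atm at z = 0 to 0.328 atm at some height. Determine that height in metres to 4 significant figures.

Scale height: H = RT/g = 290.1 × 95.2 / 1.36 = 20307 m.
Invert the barometric formula: z = H ln(P₀/P).
P₀/P = 1.43/0.328 = 4.3598; ln(4.3598) = 1.4724.
z = 20307 × 1.4724 = 29900 m.

z ≈ 29900 m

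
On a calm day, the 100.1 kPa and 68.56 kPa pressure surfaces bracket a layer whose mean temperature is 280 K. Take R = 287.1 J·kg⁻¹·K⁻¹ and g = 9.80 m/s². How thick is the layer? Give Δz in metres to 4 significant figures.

Δz ≈ 3104 m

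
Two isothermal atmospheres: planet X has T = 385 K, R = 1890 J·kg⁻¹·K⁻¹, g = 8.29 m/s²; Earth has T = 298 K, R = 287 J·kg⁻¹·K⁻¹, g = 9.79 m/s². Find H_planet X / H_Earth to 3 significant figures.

H_planet X/H_Earth ≈ 10.0

H = RT/g for each body.
H_planet X = 1890 × 385 / 8.29 = 87774 m.
H_Earth = 287 × 298 / 9.79 = 8736.1 m.
H_planet X/H_Earth = 87774/8736.1 = 10.047.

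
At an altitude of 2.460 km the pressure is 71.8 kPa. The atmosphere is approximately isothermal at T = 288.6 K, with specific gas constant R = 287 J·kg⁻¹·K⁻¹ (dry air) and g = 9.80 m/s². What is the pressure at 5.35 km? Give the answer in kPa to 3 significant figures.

Scale height: H = RT/g = 287 × 288.6 / 9.80 = 8451.9 m.
Between two levels, P₂ = P₁ exp(−Δz/H) with Δz = z₂ − z₁.
Δz = 5350.0 − 2460.0 = 2890.0 m; Δz/H = 2890.0/8451.9 = 0.34193.
P₂ = 71.8 × exp(−0.34193) = 71.8 × 0.71040 = 51.007 kPa.

P ≈ 51.0 kPa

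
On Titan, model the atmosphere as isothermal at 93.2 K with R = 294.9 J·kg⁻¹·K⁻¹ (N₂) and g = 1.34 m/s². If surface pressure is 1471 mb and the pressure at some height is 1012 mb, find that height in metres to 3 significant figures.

z ≈ 7670 m

Scale height: H = RT/g = 294.9 × 93.2 / 1.34 = 20511 m.
Invert the barometric formula: z = H ln(P₀/P).
P₀/P = 1471/1012 = 1.4536; ln(1.4536) = 0.37404.
z = 20511 × 0.37404 = 7671.9 m.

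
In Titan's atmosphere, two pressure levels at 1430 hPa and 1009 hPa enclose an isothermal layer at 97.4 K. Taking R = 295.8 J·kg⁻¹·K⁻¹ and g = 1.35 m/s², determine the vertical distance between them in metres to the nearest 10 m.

Hypsometric equation: Δz = (R T̄/g) ln(P₁/P₂).
R T̄/g = 295.8 × 97.4 / 1.35 = 21341 m.
ln(1430/1009) = ln(1.4172) = 0.34868.
Δz = 21341 × 0.34868 = 7441.2 m.

Δz ≈ 7440 m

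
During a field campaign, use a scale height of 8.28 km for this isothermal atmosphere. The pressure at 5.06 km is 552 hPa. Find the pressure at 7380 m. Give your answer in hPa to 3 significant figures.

Between two levels, P₂ = P₁ exp(−Δz/H) with Δz = z₂ − z₁.
Δz = 7380.0 − 5060.0 = 2320.0 m; Δz/H = 2320.0/8280.0 = 0.28019.
P₂ = 552 × exp(−0.28019) = 552 × 0.75564 = 417.11 hPa.

P ≈ 417 hPa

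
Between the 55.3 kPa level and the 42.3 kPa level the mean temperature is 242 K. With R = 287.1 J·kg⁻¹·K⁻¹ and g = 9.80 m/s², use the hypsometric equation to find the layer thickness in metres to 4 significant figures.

Hypsometric equation: Δz = (R T̄/g) ln(P₁/P₂).
R T̄/g = 287.1 × 242 / 9.80 = 7089.6 m.
ln(55.3/42.3) = ln(1.3073) = 0.26796.
Δz = 7089.6 × 0.26796 = 1899.7 m.

Δz ≈ 1900 m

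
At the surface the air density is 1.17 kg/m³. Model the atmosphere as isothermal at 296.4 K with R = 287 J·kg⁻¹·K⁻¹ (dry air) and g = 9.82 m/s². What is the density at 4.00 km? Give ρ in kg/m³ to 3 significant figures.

ρ ≈ 0.737 kg/m³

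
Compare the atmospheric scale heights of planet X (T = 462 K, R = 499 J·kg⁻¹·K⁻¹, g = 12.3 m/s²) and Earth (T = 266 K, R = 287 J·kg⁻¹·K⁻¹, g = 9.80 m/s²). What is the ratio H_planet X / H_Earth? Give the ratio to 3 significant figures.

H = RT/g for each body.
H_planet X = 499 × 462 / 12.3 = 18743 m.
H_Earth = 287 × 266 / 9.80 = 7790.0 m.
H_planet X/H_Earth = 18743/7790.0 = 2.4060.

H_planet X/H_Earth ≈ 2.41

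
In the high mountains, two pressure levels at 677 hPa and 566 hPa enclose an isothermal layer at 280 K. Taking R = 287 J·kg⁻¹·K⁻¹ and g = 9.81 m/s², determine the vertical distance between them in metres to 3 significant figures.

Δz ≈ 1470 m

Hypsometric equation: Δz = (R T̄/g) ln(P₁/P₂).
R T̄/g = 287 × 280 / 9.81 = 8191.6 m.
ln(677/566) = ln(1.1961) = 0.17907.
Δz = 8191.6 × 0.17907 = 1466.9 m.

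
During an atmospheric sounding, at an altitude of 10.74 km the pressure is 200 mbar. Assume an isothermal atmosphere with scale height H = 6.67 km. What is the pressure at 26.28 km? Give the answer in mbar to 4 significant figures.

Between two levels, P₂ = P₁ exp(−Δz/H) with Δz = z₂ − z₁.
Δz = 26280 − 10740 = 15540 m; Δz/H = 15540/6670.0 = 2.3298.
P₂ = 200 × exp(−2.3298) = 200 × 0.097315 = 19.463 mbar.

P ≈ 19.46 mbar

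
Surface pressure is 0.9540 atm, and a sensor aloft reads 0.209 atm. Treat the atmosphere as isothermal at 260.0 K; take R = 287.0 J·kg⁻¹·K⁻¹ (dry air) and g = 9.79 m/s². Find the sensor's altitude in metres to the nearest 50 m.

Scale height: H = RT/g = 287.0 × 260.0 / 9.79 = 7622.1 m.
Invert the barometric formula: z = H ln(P₀/P).
P₀/P = 0.9540/0.209 = 4.5646; ln(4.5646) = 1.5183.
z = 7622.1 × 1.5183 = 11573 m.

z ≈ 11550 m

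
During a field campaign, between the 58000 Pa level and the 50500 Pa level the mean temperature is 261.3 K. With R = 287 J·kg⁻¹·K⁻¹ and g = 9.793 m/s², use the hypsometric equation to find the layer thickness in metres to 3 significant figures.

Hypsometric equation: Δz = (R T̄/g) ln(P₁/P₂).
R T̄/g = 287 × 261.3 / 9.793 = 7657.8 m.
ln(58000/50500) = ln(1.1485) = 0.13846.
Δz = 7657.8 × 0.13846 = 1060.3 m.

Δz ≈ 1060 m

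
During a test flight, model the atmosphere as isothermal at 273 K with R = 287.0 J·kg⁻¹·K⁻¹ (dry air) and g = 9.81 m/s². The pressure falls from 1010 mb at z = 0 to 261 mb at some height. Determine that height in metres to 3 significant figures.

z ≈ 10800 m

Scale height: H = RT/g = 287.0 × 273 / 9.81 = 7986.9 m.
Invert the barometric formula: z = H ln(P₀/P).
P₀/P = 1010/261 = 3.8697; ln(3.8697) = 1.3532.
z = 7986.9 × 1.3532 = 10808 m.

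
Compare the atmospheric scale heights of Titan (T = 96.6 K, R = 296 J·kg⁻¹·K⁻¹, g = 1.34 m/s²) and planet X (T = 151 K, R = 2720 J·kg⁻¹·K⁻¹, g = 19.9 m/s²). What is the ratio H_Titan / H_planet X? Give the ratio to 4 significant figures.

H_Titan/H_planet X ≈ 1.034

H = RT/g for each body.
H_Titan = 296 × 96.6 / 1.34 = 21339 m.
H_planet X = 2720 × 151 / 19.9 = 20639 m.
H_Titan/H_planet X = 21339/20639 = 1.0339.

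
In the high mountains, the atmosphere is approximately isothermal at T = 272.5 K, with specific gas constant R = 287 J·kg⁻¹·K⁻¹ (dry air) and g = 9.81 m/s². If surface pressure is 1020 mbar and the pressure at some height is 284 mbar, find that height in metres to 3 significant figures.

z ≈ 10200 m

Scale height: H = RT/g = 287 × 272.5 / 9.81 = 7972.2 m.
Invert the barometric formula: z = H ln(P₀/P).
P₀/P = 1020/284 = 3.5915; ln(3.5915) = 1.2786.
z = 7972.2 × 1.2786 = 10193 m.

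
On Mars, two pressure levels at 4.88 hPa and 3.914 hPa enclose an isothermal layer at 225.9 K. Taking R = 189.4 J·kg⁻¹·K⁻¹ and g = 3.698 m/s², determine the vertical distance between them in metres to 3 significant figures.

Δz ≈ 2550 m

Hypsometric equation: Δz = (R T̄/g) ln(P₁/P₂).
R T̄/g = 189.4 × 225.9 / 3.698 = 11570 m.
ln(4.88/3.914) = ln(1.2468) = 0.22058.
Δz = 11570 × 0.22058 = 2552.1 m.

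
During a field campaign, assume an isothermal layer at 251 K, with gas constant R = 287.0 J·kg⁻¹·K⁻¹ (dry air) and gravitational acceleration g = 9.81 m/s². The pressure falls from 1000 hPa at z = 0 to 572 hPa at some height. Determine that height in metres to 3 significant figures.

Scale height: H = RT/g = 287.0 × 251 / 9.81 = 7343.2 m.
Invert the barometric formula: z = H ln(P₀/P).
P₀/P = 1000/572 = 1.7483; ln(1.7483) = 0.55864.
z = 7343.2 × 0.55864 = 4102.2 m.

z ≈ 4100 m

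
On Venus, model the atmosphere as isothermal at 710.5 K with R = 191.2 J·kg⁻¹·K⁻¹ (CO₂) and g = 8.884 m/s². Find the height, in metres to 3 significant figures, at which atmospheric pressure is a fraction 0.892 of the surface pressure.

z ≈ 1750 m

Scale height: H = RT/g = 191.2 × 710.5 / 8.884 = 15291 m.
Set P/P₀ = exp(−z/H) = 0.892, so z = −H ln(0.892).
−ln(0.892) = 0.11429; z = 15291 × 0.11429 = 1747.6 m.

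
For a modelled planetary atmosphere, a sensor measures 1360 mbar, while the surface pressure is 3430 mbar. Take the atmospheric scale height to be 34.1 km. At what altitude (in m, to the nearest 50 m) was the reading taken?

z ≈ 31550 m

Invert the barometric formula: z = H ln(P₀/P).
P₀/P = 3430/1360 = 2.5221; ln(2.5221) = 0.92509.
z = 34100 × 0.92509 = 31546 m.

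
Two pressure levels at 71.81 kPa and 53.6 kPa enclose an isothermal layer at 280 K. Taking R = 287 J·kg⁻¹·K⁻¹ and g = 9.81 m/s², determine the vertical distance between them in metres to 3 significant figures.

Hypsometric equation: Δz = (R T̄/g) ln(P₁/P₂).
R T̄/g = 287 × 280 / 9.81 = 8191.6 m.
ln(71.81/53.6) = ln(1.3397) = 0.29245.
Δz = 8191.6 × 0.29245 = 2395.6 m.

Δz ≈ 2400 m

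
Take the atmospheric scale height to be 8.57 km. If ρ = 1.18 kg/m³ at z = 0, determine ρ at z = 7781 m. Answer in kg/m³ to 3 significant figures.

In an isothermal atmosphere, density decays like pressure: ρ = ρ₀ exp(−z/H).
z/H = 7781.0/8570.0 = 0.90793; exp(−0.90793) = 0.40336.
ρ = 1.18 × 0.40336 = 0.47596 kg/m³.

ρ ≈ 0.476 kg/m³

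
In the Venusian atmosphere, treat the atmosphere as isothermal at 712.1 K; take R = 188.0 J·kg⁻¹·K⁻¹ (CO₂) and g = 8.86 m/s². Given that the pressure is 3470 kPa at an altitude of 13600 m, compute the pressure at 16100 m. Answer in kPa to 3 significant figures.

P ≈ 2940 kPa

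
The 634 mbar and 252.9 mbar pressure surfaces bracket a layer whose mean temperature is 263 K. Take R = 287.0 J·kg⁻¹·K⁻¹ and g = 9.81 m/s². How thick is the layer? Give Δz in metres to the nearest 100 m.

Hypsometric equation: Δz = (R T̄/g) ln(P₁/P₂).
R T̄/g = 287.0 × 263 / 9.81 = 7694.3 m.
ln(634/252.9) = ln(2.5069) = 0.91905.
Δz = 7694.3 × 0.91905 = 7071.4 m.

Δz ≈ 7100 m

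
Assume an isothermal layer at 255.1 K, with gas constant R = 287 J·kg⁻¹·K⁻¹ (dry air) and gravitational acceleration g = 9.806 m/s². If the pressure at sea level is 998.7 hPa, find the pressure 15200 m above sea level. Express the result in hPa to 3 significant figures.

P ≈ 130 hPa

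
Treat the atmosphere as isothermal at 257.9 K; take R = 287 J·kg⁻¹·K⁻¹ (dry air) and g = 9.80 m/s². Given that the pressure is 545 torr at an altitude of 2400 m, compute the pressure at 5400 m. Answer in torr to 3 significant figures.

P ≈ 366 torr

Scale height: H = RT/g = 287 × 257.9 / 9.80 = 7552.8 m.
Between two levels, P₂ = P₁ exp(−Δz/H) with Δz = z₂ − z₁.
Δz = 5400.0 − 2400.0 = 3000.0 m; Δz/H = 3000.0/7552.8 = 0.39720.
P₂ = 545 × exp(−0.39720) = 545 × 0.67220 = 366.35 torr.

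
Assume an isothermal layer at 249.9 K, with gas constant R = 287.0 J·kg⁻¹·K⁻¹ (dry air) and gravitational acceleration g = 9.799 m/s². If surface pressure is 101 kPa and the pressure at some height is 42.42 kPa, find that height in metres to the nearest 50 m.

z ≈ 6350 m

Scale height: H = RT/g = 287.0 × 249.9 / 9.799 = 7319.2 m.
Invert the barometric formula: z = H ln(P₀/P).
P₀/P = 101/42.42 = 2.3810; ln(2.3810) = 0.86752.
z = 7319.2 × 0.86752 = 6349.6 m.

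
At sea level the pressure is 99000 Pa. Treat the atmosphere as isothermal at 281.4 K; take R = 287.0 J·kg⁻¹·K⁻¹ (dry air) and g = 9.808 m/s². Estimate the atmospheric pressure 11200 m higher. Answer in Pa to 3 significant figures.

Scale height: H = RT/g = 287.0 × 281.4 / 9.808 = 8234.3 m.
Barometric formula: P = P₀ exp(−z/H).
z/H = 11200/8234.3 = 1.3602; exp(−1.3602) = 0.25661.
P = 99000 × 0.25661 = 25404 Pa.

P ≈ 25400 Pa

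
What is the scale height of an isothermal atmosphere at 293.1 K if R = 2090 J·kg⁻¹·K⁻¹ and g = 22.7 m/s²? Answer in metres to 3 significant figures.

H ≈ 27000 m

The scale height of an isothermal atmosphere is H = RT/g.
H = 2090 × 293.1 / 22.7 = 612580/22.7 = 26986 m.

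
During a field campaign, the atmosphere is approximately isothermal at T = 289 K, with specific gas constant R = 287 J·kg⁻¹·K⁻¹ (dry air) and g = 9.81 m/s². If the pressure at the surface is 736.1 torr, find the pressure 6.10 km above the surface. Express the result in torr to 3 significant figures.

P ≈ 358 torr

Scale height: H = RT/g = 287 × 289 / 9.81 = 8454.9 m.
Barometric formula: P = P₀ exp(−z/H).
z/H = 6100.0/8454.9 = 0.72148; exp(−0.72148) = 0.48603.
P = 736.1 × 0.48603 = 357.77 torr.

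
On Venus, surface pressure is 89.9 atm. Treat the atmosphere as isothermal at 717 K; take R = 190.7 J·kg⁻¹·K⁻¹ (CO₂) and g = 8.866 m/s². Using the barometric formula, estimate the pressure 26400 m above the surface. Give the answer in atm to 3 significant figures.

Scale height: H = RT/g = 190.7 × 717 / 8.866 = 15422 m.
Barometric formula: P = P₀ exp(−z/H).
z/H = 26400/15422 = 1.7118; exp(−1.7118) = 0.18054.
P = 89.9 × 0.18054 = 16.231 atm.

P ≈ 16.2 atm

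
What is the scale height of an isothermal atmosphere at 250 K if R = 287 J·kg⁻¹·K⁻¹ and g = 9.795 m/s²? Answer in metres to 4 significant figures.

The scale height of an isothermal atmosphere is H = RT/g.
H = 287 × 250 / 9.795 = 71750/9.795 = 7325.2 m.

H ≈ 7325 m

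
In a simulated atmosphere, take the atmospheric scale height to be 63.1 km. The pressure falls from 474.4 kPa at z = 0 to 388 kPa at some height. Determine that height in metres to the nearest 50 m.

z ≈ 12700 m

Invert the barometric formula: z = H ln(P₀/P).
P₀/P = 474.4/388 = 1.2227; ln(1.2227) = 0.20106.
z = 63100 × 0.20106 = 12687 m.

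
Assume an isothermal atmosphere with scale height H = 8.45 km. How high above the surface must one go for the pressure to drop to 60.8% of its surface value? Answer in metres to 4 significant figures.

Set P/P₀ = exp(−z/H) = 0.608, so z = −H ln(0.608).
−ln(0.608) = 0.49758; z = 8450.0 × 0.49758 = 4204.6 m.

z ≈ 4205 m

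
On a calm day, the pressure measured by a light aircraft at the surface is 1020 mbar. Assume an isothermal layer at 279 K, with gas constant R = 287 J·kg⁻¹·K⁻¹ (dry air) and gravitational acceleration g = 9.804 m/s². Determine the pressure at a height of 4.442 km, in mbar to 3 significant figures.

P ≈ 592 mbar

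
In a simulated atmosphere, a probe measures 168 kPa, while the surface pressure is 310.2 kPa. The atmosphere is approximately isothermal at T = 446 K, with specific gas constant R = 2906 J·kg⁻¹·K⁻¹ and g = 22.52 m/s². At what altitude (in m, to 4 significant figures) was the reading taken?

z ≈ 35290 m

Scale height: H = RT/g = 2906 × 446 / 22.52 = 57552 m.
Invert the barometric formula: z = H ln(P₀/P).
P₀/P = 310.2/168 = 1.8464; ln(1.8464) = 0.61324.
z = 57552 × 0.61324 = 35293 m.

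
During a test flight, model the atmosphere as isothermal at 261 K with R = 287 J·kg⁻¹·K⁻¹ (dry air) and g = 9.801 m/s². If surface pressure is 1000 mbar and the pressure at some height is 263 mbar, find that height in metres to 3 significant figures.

Scale height: H = RT/g = 287 × 261 / 9.801 = 7642.8 m.
Invert the barometric formula: z = H ln(P₀/P).
P₀/P = 1000/263 = 3.8023; ln(3.8023) = 1.3356.
z = 7642.8 × 1.3356 = 10208 m.

z ≈ 10200 m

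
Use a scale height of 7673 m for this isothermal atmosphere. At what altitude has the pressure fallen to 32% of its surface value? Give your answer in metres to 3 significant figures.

Set P/P₀ = exp(−z/H) = 0.32, so z = −H ln(0.32).
−ln(0.32) = 1.1394; z = 7673.0 × 1.1394 = 8742.6 m.

z ≈ 8740 m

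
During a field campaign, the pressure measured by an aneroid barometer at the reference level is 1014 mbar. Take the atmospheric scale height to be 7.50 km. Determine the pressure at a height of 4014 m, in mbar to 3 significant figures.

Barometric formula: P = P₀ exp(−z/H).
z/H = 4014.0/7500.0 = 0.53520; exp(−0.53520) = 0.58555.
P = 1014 × 0.58555 = 593.75 mbar.

P ≈ 594 mbar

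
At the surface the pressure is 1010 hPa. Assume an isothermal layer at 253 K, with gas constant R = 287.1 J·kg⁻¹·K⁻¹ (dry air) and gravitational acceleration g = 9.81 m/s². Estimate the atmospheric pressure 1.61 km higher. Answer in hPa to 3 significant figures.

Scale height: H = RT/g = 287.1 × 253 / 9.81 = 7404.3 m.
Barometric formula: P = P₀ exp(−z/H).
z/H = 1610.0/7404.3 = 0.21744; exp(−0.21744) = 0.80458.
P = 1010 × 0.80458 = 812.63 hPa.

P ≈ 813 hPa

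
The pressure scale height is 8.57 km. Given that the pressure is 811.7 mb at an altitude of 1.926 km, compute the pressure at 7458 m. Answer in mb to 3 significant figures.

Between two levels, P₂ = P₁ exp(−Δz/H) with Δz = z₂ − z₁.
Δz = 7458.0 − 1926.0 = 5532.0 m; Δz/H = 5532.0/8570.0 = 0.64551.
P₂ = 811.7 × exp(−0.64551) = 811.7 × 0.52440 = 425.66 mb.

P ≈ 426 mb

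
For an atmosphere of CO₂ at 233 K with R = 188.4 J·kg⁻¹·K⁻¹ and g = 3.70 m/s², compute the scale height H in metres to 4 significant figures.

The scale height of an isothermal atmosphere is H = RT/g.
H = 188.4 × 233 / 3.70 = 43897/3.70 = 11864 m.

H ≈ 11860 m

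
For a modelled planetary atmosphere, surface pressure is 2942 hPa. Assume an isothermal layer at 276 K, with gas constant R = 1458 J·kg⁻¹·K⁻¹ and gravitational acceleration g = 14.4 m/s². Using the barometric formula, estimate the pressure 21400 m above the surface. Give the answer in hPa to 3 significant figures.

P ≈ 1370 hPa

Scale height: H = RT/g = 1458 × 276 / 14.4 = 27945 m.
Barometric formula: P = P₀ exp(−z/H).
z/H = 21400/27945 = 0.76579; exp(−0.76579) = 0.46497.
P = 2942 × 0.46497 = 1367.9 hPa.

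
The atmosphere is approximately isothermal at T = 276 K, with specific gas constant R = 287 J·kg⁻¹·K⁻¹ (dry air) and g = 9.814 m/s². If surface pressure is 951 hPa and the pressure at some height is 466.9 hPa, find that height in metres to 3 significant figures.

Scale height: H = RT/g = 287 × 276 / 9.814 = 8071.3 m.
Invert the barometric formula: z = H ln(P₀/P).
P₀/P = 951/466.9 = 2.0368; ln(2.0368) = 0.71138.
z = 8071.3 × 0.71138 = 5741.8 m.

z ≈ 5740 m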